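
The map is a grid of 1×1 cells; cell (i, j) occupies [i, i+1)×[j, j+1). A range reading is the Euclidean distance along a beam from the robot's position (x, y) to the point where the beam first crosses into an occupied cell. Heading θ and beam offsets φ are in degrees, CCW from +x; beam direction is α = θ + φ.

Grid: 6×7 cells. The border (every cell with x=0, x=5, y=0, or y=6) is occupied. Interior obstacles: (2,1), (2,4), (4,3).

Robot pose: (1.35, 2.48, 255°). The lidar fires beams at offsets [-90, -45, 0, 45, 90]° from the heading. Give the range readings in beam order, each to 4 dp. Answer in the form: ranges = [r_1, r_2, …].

beam 1: φ=-90°, α=165°
  direction (-0.9659, 0.2588); cell (1,2); t to first gridline: x 0.3623, y 2.0091 (then +1.0353 / +3.8637)
    (0,2) via x @ 0.3623  # hit
  → r_1 = 0.3623
beam 2: φ=-45°, α=210°
  direction (-0.8660, -0.5000); cell (1,2); t to first gridline: x 0.4041, y 0.9600 (then +1.1547 / +2.0000)
    (0,2) via x @ 0.4041  # hit
  → r_2 = 0.4041
beam 3: φ=0°, α=255°
  direction (-0.2588, -0.9659); cell (1,2); t to first gridline: x 1.3523, y 0.4969 (then +3.8637 / +1.0353)
    (1,1) via y @ 0.4969
    (0,1) via x @ 1.3523  # hit
  → r_3 = 1.3523
beam 4: φ=45°, α=300°
  direction (0.5000, -0.8660); cell (1,2); t to first gridline: x 1.3000, y 0.5543 (then +2.0000 / +1.1547)
    (1,1) via y @ 0.5543
    (2,1) via x @ 1.3000  # hit
  → r_4 = 1.3000
beam 5: φ=90°, α=345°
  direction (0.9659, -0.2588); cell (1,2); t to first gridline: x 0.6729, y 1.8546 (then +1.0353 / +3.8637)
    (2,2) via x @ 0.6729
    (3,2) via x @ 1.7082
    (3,1) via y @ 1.8546
    (4,1) via x @ 2.7435
    (5,1) via x @ 3.7788  # hit
  → r_5 = 3.7788

ranges = [0.3623, 0.4041, 1.3523, 1.3000, 3.7788]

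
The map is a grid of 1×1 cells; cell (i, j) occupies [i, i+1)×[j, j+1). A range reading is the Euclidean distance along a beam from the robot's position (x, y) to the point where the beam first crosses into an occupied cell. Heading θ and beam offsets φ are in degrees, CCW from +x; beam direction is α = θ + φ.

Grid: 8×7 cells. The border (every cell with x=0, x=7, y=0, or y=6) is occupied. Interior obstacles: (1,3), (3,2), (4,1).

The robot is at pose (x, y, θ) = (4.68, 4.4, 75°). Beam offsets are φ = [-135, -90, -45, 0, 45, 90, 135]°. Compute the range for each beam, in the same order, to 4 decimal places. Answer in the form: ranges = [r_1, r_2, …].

beam 1: φ=-135°, α=300°
  direction (0.5000, -0.8660); cell (4,4); t to first gridline: x 0.6400, y 0.4619 (then +2.0000 / +1.1547)
    (4,3) via y @ 0.4619
    (5,3) via x @ 0.6400
    (5,2) via y @ 1.6166
    (6,2) via x @ 2.6400
    (6,1) via y @ 2.7713
    (6,0) via y @ 3.9260  # hit
  → r_1 = 3.9260
beam 2: φ=-90°, α=345°
  direction (0.9659, -0.2588); cell (4,4); t to first gridline: x 0.3313, y 1.5455 (then +1.0353 / +3.8637)
    (5,4) via x @ 0.3313
    (6,4) via x @ 1.3666
    (6,3) via y @ 1.5455
    (7,3) via x @ 2.4018  # hit
  → r_2 = 2.4018
beam 3: φ=-45°, α=30°
  direction (0.8660, 0.5000); cell (4,4); t to first gridline: x 0.3695, y 1.2000 (then +1.1547 / +2.0000)
    (5,4) via x @ 0.3695
    (5,5) via y @ 1.2000
    (6,5) via x @ 1.5242
    (7,5) via x @ 2.6789  # hit
  → r_3 = 2.6789
beam 4: φ=0°, α=75°
  direction (0.2588, 0.9659); cell (4,4); t to first gridline: x 1.2364, y 0.6212 (then +3.8637 / +1.0353)
    (4,5) via y @ 0.6212
    (5,5) via x @ 1.2364
    (5,6) via y @ 1.6564  # hit
  → r_4 = 1.6564
beam 5: φ=45°, α=120°
  direction (-0.5000, 0.8660); cell (4,4); t to first gridline: x 1.3600, y 0.6928 (then +2.0000 / +1.1547)
    (4,5) via y @ 0.6928
    (3,5) via x @ 1.3600
    (3,6) via y @ 1.8475  # hit
  → r_5 = 1.8475
beam 6: φ=90°, α=165°
  direction (-0.9659, 0.2588); cell (4,4); t to first gridline: x 0.7040, y 2.3182 (then +1.0353 / +3.8637)
    (3,4) via x @ 0.7040
    (2,4) via x @ 1.7393
    (2,5) via y @ 2.3182
    (1,5) via x @ 2.7745
    (0,5) via x @ 3.8098  # hit
  → r_6 = 3.8098
beam 7: φ=135°, α=210°
  direction (-0.8660, -0.5000); cell (4,4); t to first gridline: x 0.7852, y 0.8000 (then +1.1547 / +2.0000)
    (3,4) via x @ 0.7852
    (3,3) via y @ 0.8000
    (2,3) via x @ 1.9399
    (2,2) via y @ 2.8000
    (1,2) via x @ 3.0946
    (0,2) via x @ 4.2493  # hit
  → r_7 = 4.2493

ranges = [3.9260, 2.4018, 2.6789, 1.6564, 1.8475, 3.8098, 4.2493]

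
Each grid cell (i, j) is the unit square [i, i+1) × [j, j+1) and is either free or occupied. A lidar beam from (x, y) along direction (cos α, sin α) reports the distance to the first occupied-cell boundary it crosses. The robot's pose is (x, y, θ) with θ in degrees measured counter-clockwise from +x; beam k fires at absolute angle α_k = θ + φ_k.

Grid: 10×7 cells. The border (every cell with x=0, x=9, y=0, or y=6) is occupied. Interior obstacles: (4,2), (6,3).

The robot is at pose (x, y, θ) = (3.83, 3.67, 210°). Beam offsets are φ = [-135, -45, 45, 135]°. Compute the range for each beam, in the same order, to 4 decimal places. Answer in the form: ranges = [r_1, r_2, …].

beam 1: φ=-135°, α=75°
  dir = (cos 75°, sin 75°) = (0.2588, 0.9659); from cell (3,3)
  next x-line at t=0.6568, next y-line at t=0.3416; Δt_x=3.8637, Δt_y=1.0353
    y: enter (3,4) at t=0.3416
    x: enter (4,4) at t=0.6568
    y: enter (4,5) at t=1.3769
    y: enter (4,6) at t=2.4122 ← occupied
  → r_1 = 2.4122
beam 2: φ=-45°, α=165°
  dir = (cos 165°, sin 165°) = (-0.9659, 0.2588); from cell (3,3)
  next x-line at t=0.8593, next y-line at t=1.2750; Δt_x=1.0353, Δt_y=3.8637
    x: enter (2,3) at t=0.8593
    y: enter (2,4) at t=1.2750
    x: enter (1,4) at t=1.8946
    x: enter (0,4) at t=2.9298 ← occupied
  → r_2 = 2.9298
beam 3: φ=45°, α=255°
  dir = (cos 255°, sin 255°) = (-0.2588, -0.9659); from cell (3,3)
  next x-line at t=3.2069, next y-line at t=0.6936; Δt_x=3.8637, Δt_y=1.0353
    y: enter (3,2) at t=0.6936
    y: enter (3,1) at t=1.7289
    y: enter (3,0) at t=2.7642 ← occupied
  → r_3 = 2.7642
beam 4: φ=135°, α=345°
  dir = (cos 345°, sin 345°) = (0.9659, -0.2588); from cell (3,3)
  next x-line at t=0.1760, next y-line at t=2.5887; Δt_x=1.0353, Δt_y=3.8637
    x: enter (4,3) at t=0.1760
    x: enter (5,3) at t=1.2113
    x: enter (6,3) at t=2.2465 ← occupied
  → r_4 = 2.2465

ranges = [2.4122, 2.9298, 2.7642, 2.2465]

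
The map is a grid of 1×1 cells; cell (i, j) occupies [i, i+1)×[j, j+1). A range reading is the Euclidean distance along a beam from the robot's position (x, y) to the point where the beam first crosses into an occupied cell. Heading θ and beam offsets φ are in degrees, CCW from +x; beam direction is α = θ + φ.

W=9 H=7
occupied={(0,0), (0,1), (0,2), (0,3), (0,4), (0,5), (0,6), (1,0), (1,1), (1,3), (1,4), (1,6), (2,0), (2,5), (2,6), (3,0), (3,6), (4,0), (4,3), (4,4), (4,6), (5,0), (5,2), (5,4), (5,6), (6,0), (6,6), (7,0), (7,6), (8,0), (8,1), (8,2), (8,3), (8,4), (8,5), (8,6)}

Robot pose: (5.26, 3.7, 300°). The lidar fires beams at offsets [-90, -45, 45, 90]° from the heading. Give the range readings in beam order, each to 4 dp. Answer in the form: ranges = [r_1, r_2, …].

beam 1: φ=-90°, α=210°
  cosα=-0.8660 sinα=-0.5000 | (5,3) | tMaxX 0.3002 tMaxY 1.4000 | tΔX 1.1547 tΔY 2.0000
    t=0.3002 [x] (4,3) — stop
  → r_1 = 0.3002
beam 2: φ=-45°, α=255°
  cosα=-0.2588 sinα=-0.9659 | (5,3) | tMaxX 1.0046 tMaxY 0.7247 | tΔX 3.8637 tΔY 1.0353
    t=0.7247 [y] (5,2) — stop
  → r_2 = 0.7247
beam 3: φ=45°, α=345°
  cosα=0.9659 sinα=-0.2588 | (5,3) | tMaxX 0.7661 tMaxY 2.7046 | tΔX 1.0353 tΔY 3.8637
    t=0.7661 [x] (6,3)
    t=1.8014 [x] (7,3)
    t=2.7046 [y] (7,2)
    t=2.8367 [x] (8,2) — stop
  → r_3 = 2.8367
beam 4: φ=90°, α=30°
  cosα=0.8660 sinα=0.5000 | (5,3) | tMaxX 0.8545 tMaxY 0.6000 | tΔX 1.1547 tΔY 2.0000
    t=0.6000 [y] (5,4) — stop
  → r_4 = 0.6000

ranges = [0.3002, 0.7247, 2.8367, 0.6000]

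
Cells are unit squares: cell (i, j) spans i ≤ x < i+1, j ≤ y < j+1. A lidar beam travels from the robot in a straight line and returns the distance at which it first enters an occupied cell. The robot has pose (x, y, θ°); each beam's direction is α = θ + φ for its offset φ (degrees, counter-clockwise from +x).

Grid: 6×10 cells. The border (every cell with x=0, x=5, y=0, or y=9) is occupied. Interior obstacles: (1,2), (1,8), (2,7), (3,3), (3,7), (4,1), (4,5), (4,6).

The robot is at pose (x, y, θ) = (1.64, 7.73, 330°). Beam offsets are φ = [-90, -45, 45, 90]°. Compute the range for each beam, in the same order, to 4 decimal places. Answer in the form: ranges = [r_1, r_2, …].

beam 1: φ=-90°, α=240°
  direction (-0.5000, -0.8660); cell (1,7); t to first gridline: x 1.2800, y 0.8429 (then +2.0000 / +1.1547)
    (1,6) via y @ 0.8429
    (0,6) via x @ 1.2800  # hit
  → r_1 = 1.2800
beam 2: φ=-45°, α=285°
  direction (0.2588, -0.9659); cell (1,7); t to first gridline: x 1.3909, y 0.7558 (then +3.8637 / +1.0353)
    (1,6) via y @ 0.7558
    (2,6) via x @ 1.3909
    (2,5) via y @ 1.7910
    (2,4) via y @ 2.8263
    (2,3) via y @ 3.8616
    (2,2) via y @ 4.8969
    (3,2) via x @ 5.2546
    (3,1) via y @ 5.9321
    (3,0) via y @ 6.9674  # hit
  → r_2 = 6.9674
beam 3: φ=45°, α=15°
  direction (0.9659, 0.2588); cell (1,7); t to first gridline: x 0.3727, y 1.0432 (then +1.0353 / +3.8637)
    (2,7) via x @ 0.3727  # hit
  → r_3 = 0.3727
beam 4: φ=90°, α=60°
  direction (0.5000, 0.8660); cell (1,7); t to first gridline: x 0.7200, y 0.3118 (then +2.0000 / +1.1547)
    (1,8) via y @ 0.3118  # hit
  → r_4 = 0.3118

ranges = [1.2800, 6.9674, 0.3727, 0.3118]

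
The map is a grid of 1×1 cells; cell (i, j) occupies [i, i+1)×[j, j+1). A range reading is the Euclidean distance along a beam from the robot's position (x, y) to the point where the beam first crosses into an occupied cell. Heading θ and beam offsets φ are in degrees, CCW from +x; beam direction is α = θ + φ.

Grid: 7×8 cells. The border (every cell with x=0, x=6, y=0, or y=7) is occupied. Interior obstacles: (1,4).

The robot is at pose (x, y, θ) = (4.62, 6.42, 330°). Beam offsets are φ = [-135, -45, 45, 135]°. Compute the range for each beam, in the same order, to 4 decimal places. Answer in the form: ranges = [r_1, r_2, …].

ranges = [3.7477, 5.3319, 1.4287, 0.6005]

beam 1: φ=-135°, α=195°
  d=(-0.9659,-0.2588)  start (4,6)  tX=0.6419 tY=1.6228  stride 1/|dx|=1.0353 1/|dy|=3.8637
    cross x-line → (3,6), t=0.6419
    cross y-line → (3,5), t=1.6228
    cross x-line → (2,5), t=1.6771
    cross x-line → (1,5), t=2.7124
    cross x-line → (0,5), t=3.7477 (wall)
  → r_1 = 3.7477
beam 2: φ=-45°, α=285°
  d=(0.2588,-0.9659)  start (4,6)  tX=1.4682 tY=0.4348  stride 1/|dx|=3.8637 1/|dy|=1.0353
    cross y-line → (4,5), t=0.4348
    cross x-line → (5,5), t=1.4682
    cross y-line → (5,4), t=1.4701
    cross y-line → (5,3), t=2.5054
    cross y-line → (5,2), t=3.5406
    cross y-line → (5,1), t=4.5759
    cross x-line → (6,1), t=5.3319 (wall)
  → r_2 = 5.3319
beam 3: φ=45°, α=15°
  d=(0.9659,0.2588)  start (4,6)  tX=0.3934 tY=2.2409  stride 1/|dx|=1.0353 1/|dy|=3.8637
    cross x-line → (5,6), t=0.3934
    cross x-line → (6,6), t=1.4287 (wall)
  → r_3 = 1.4287
beam 4: φ=135°, α=105°
  d=(-0.2588,0.9659)  start (4,6)  tX=2.3955 tY=0.6005  stride 1/|dx|=3.8637 1/|dy|=1.0353
    cross y-line → (4,7), t=0.6005 (wall)
  → r_4 = 0.6005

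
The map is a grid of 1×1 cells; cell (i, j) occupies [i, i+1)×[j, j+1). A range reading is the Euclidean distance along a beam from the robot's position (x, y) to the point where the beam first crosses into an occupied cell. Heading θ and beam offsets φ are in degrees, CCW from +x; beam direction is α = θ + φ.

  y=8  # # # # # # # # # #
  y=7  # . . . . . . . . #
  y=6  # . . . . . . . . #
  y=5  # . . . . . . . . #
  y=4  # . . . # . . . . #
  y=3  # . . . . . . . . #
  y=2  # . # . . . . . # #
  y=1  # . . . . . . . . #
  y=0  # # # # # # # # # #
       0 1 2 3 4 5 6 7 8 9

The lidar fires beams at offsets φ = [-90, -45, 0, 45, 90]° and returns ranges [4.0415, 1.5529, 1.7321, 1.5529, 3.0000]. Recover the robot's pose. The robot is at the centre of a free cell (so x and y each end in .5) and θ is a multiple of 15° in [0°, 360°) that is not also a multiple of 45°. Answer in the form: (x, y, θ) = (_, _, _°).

(x, y, θ) = (4.5, 2.5, 240°)

Enumerate (i+0.5, j+0.5, θ) over the 53 free cells and 16 admissible headings. For each, cast all 5 beams and compare to the given ranges.
  (6.5, 3.5, 165°): beam 1 = 4.6587 ≠ 4.0415 ✗
  (3.5, 6.5, 330°): beam 1 = 5.0000 ≠ 4.0415 ✗
  (6.5, 1.5, 15°): beam 1 = 0.5176 ≠ 4.0415 ✗
  (2.5, 4.5, 15°): beam 1 = 1.5529 ≠ 4.0415 ✗
  (4.5, 7.5, 105°): beam 1 = 1.9319 ≠ 4.0415 ✗
  …
  (4.5, 2.5, 240°): r_1=4.0415, r_2=1.5529, r_3=1.7321, r_4=1.5529, r_5=3.0000 — all match ✓
Unique over the lattice → pose = (4.5, 2.5, 240°).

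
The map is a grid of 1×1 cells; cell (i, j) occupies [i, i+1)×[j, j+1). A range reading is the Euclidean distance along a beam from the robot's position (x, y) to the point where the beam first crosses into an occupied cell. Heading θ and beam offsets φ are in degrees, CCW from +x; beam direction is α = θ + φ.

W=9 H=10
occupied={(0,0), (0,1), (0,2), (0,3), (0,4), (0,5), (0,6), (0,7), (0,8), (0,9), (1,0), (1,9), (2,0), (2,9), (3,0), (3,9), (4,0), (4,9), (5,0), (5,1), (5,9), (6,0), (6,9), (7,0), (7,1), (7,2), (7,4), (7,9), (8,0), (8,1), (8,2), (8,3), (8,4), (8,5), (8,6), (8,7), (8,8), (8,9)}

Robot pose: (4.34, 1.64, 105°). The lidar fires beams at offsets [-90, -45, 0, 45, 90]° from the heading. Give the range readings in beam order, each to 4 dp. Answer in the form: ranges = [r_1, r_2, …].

ranges = [0.6833, 7.3200, 7.6196, 3.8567, 2.4728]

beam 1: φ=-90°, α=15°
  d=(0.9659,0.2588)  start (4,1)  tX=0.6833 tY=1.3909  stride 1/|dx|=1.0353 1/|dy|=3.8637
    cross x-line → (5,1), t=0.6833 (wall)
  → r_1 = 0.6833
beam 2: φ=-45°, α=60°
  d=(0.5000,0.8660)  start (4,1)  tX=1.3200 tY=0.4157  stride 1/|dx|=2.0000 1/|dy|=1.1547
    cross y-line → (4,2), t=0.4157
    cross x-line → (5,2), t=1.3200
    cross y-line → (5,3), t=1.5704
    cross y-line → (5,4), t=2.7251
    cross x-line → (6,4), t=3.3200
    cross y-line → (6,5), t=3.8798
    cross y-line → (6,6), t=5.0345
    cross x-line → (7,6), t=5.3200
    cross y-line → (7,7), t=6.1892
    cross x-line → (8,7), t=7.3200 (wall)
  → r_2 = 7.3200
beam 3: φ=0°, α=105°
  d=(-0.2588,0.9659)  start (4,1)  tX=1.3137 tY=0.3727  stride 1/|dx|=3.8637 1/|dy|=1.0353
    cross y-line → (4,2), t=0.3727
    cross x-line → (3,2), t=1.3137
    cross y-line → (3,3), t=1.4080
    cross y-line → (3,4), t=2.4433
    cross y-line → (3,5), t=3.4785
    cross y-line → (3,6), t=4.5138
    cross x-line → (2,6), t=5.1774
    cross y-line → (2,7), t=5.5491
    cross y-line → (2,8), t=6.5844
    cross y-line → (2,9), t=7.6196 (wall)
  → r_3 = 7.6196
beam 4: φ=45°, α=150°
  d=(-0.8660,0.5000)  start (4,1)  tX=0.3926 tY=0.7200  stride 1/|dx|=1.1547 1/|dy|=2.0000
    cross x-line → (3,1), t=0.3926
    cross y-line → (3,2), t=0.7200
    cross x-line → (2,2), t=1.5473
    cross x-line → (1,2), t=2.7020
    cross y-line → (1,3), t=2.7200
    cross x-line → (0,3), t=3.8567 (wall)
  → r_4 = 3.8567
beam 5: φ=90°, α=195°
  d=(-0.9659,-0.2588)  start (4,1)  tX=0.3520 tY=2.4728  stride 1/|dx|=1.0353 1/|dy|=3.8637
    cross x-line → (3,1), t=0.3520
    cross x-line → (2,1), t=1.3873
    cross x-line → (1,1), t=2.4225
    cross y-line → (1,0), t=2.4728 (wall)
  → r_5 = 2.4728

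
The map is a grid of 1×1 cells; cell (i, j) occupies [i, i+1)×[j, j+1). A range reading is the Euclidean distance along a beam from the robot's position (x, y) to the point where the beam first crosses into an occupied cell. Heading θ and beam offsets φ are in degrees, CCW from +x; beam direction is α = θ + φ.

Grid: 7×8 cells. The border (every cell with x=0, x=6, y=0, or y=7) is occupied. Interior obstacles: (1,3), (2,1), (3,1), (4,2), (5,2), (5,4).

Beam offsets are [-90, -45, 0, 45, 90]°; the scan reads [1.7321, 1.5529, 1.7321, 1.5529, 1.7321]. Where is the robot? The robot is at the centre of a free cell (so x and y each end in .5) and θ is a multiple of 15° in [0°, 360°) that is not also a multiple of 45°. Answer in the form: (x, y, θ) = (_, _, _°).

(x, y, θ) = (2.5, 5.5, 150°)

Candidates: 24 free-cell centres × 16 headings = 384 poses. Raycast each; keep the one whose scan matches to 4 dp.
  (5.5, 1.5, 150°): beam 1 = 0.5774 ≠ 1.7321 ✗
  (1.5, 4.5, 15°): beam 1 = 0.5176 ≠ 1.7321 ✗
  (3.5, 2.5, 285°): beam 1 = 2.5882 ≠ 1.7321 ✗
  …
  (2.5, 5.5, 150°): r_1=1.7321, r_2=1.5529, r_3=1.7321, r_4=1.5529, r_5=1.7321 — all match ✓
No second candidate reproduces the full scan.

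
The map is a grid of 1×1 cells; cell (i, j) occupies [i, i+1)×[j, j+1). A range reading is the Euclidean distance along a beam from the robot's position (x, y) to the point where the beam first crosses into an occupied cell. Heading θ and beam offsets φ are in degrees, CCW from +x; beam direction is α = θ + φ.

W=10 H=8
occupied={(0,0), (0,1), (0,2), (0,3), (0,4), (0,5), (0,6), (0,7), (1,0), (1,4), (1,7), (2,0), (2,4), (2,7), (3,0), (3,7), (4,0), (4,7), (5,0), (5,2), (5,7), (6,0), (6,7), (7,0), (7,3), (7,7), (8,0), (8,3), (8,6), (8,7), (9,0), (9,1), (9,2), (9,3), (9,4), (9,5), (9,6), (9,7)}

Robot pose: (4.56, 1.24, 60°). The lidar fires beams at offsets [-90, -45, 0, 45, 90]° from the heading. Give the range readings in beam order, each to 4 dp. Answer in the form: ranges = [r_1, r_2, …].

ranges = [0.4800, 4.5966, 0.8800, 5.9632, 4.1107]

beam 1: φ=-90°, α=330°
  cosα=0.8660 sinα=-0.5000 | (4,1) | tMaxX 0.5081 tMaxY 0.4800 | tΔX 1.1547 tΔY 2.0000
    t=0.4800 [y] (4,0) — stop
  → r_1 = 0.4800
beam 2: φ=-45°, α=15°
  cosα=0.9659 sinα=0.2588 | (4,1) | tMaxX 0.4555 tMaxY 2.9364 | tΔX 1.0353 tΔY 3.8637
    t=0.4555 [x] (5,1)
    t=1.4908 [x] (6,1)
    t=2.5261 [x] (7,1)
    t=2.9364 [y] (7,2)
    t=3.5614 [x] (8,2)
    t=4.5966 [x] (9,2) — stop
  → r_2 = 4.5966
beam 3: φ=0°, α=60°
  cosα=0.5000 sinα=0.8660 | (4,1) | tMaxX 0.8800 tMaxY 0.8776 | tΔX 2.0000 tΔY 1.1547
    t=0.8776 [y] (4,2)
    t=0.8800 [x] (5,2) — stop
  → r_3 = 0.8800
beam 4: φ=45°, α=105°
  cosα=-0.2588 sinα=0.9659 | (4,1) | tMaxX 2.1637 tMaxY 0.7868 | tΔX 3.8637 tΔY 1.0353
    t=0.7868 [y] (4,2)
    t=1.8221 [y] (4,3)
    t=2.1637 [x] (3,3)
    t=2.8574 [y] (3,4)
    t=3.8926 [y] (3,5)
    t=4.9279 [y] (3,6)
    t=5.9632 [y] (3,7) — stop
  → r_4 = 5.9632
beam 5: φ=90°, α=150°
  cosα=-0.8660 sinα=0.5000 | (4,1) | tMaxX 0.6466 tMaxY 1.5200 | tΔX 1.1547 tΔY 2.0000
    t=0.6466 [x] (3,1)
    t=1.5200 [y] (3,2)
    t=1.8013 [x] (2,2)
    t=2.9560 [x] (1,2)
    t=3.5200 [y] (1,3)
    t=4.1107 [x] (0,3) — stop
  → r_5 = 4.1107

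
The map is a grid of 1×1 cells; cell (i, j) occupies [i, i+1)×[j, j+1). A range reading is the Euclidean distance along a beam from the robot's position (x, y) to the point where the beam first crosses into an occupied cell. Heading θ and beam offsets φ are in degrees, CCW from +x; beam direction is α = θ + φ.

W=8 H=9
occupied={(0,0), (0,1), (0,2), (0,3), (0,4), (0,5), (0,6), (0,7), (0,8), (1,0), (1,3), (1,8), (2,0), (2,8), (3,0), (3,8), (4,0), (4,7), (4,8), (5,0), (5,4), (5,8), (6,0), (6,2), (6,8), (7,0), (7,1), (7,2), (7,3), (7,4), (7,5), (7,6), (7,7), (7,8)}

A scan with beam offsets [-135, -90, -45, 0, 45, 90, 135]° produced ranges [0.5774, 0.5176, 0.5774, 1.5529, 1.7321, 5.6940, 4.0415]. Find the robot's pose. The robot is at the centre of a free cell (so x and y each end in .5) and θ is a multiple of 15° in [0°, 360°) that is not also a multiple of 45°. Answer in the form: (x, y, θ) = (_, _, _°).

The pose lattice has 38·16 = 608 candidates. Test each by forward raycasting.
  (3.5, 5.5, 210°): beam 1 = 1.9319 ≠ 0.5774 ✗
  (1.5, 5.5, 330°): beam 1 = 0.5176 ≠ 0.5774 ✗
  (6.5, 6.5, 75°): beam 1 = 1.0000 ≠ 0.5774 ✗
  (2.5, 3.5, 345°): beam 2 = 2.5882 ≠ 0.5176 ✗
  (1.5, 1.5, 150°): beam 1 = 4.6587 ≠ 0.5774 ✗
  …
  (1.5, 2.5, 255°): r_1=0.5774, r_2=0.5176, r_3=0.5774, r_4=1.5529, r_5=1.7321, r_6=5.6940, r_7=4.0415 — all match ✓
Unique over the lattice → pose = (1.5, 2.5, 255°).

(x, y, θ) = (1.5, 2.5, 255°)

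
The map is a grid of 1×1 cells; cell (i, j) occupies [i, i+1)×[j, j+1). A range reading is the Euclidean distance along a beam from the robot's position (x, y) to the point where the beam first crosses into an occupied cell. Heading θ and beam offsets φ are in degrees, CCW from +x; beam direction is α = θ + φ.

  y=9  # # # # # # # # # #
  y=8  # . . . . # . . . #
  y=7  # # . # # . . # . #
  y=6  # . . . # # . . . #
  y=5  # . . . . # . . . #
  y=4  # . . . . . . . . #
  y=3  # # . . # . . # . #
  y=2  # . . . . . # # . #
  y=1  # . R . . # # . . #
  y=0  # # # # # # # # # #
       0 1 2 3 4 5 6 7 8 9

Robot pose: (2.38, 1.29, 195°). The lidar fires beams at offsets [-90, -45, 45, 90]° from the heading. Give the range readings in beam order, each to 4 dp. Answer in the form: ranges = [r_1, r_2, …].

ranges = [1.7703, 1.5935, 0.3349, 0.3002]

beam 1: φ=-90°, α=105°
  d=(-0.2588,0.9659)  start (2,1)  tX=1.4682 tY=0.7350  stride 1/|dx|=3.8637 1/|dy|=1.0353
    cross y-line → (2,2), t=0.7350
    cross x-line → (1,2), t=1.4682
    cross y-line → (1,3), t=1.7703 (wall)
  → r_1 = 1.7703
beam 2: φ=-45°, α=150°
  d=(-0.8660,0.5000)  start (2,1)  tX=0.4388 tY=1.4200  stride 1/|dx|=1.1547 1/|dy|=2.0000
    cross x-line → (1,1), t=0.4388
    cross y-line → (1,2), t=1.4200
    cross x-line → (0,2), t=1.5935 (wall)
  → r_2 = 1.5935
beam 3: φ=45°, α=240°
  d=(-0.5000,-0.8660)  start (2,1)  tX=0.7600 tY=0.3349  stride 1/|dx|=2.0000 1/|dy|=1.1547
    cross y-line → (2,0), t=0.3349 (wall)
  → r_3 = 0.3349
beam 4: φ=90°, α=285°
  d=(0.2588,-0.9659)  start (2,1)  tX=2.3955 tY=0.3002  stride 1/|dx|=3.8637 1/|dy|=1.0353
    cross y-line → (2,0), t=0.3002 (wall)
  → r_4 = 0.3002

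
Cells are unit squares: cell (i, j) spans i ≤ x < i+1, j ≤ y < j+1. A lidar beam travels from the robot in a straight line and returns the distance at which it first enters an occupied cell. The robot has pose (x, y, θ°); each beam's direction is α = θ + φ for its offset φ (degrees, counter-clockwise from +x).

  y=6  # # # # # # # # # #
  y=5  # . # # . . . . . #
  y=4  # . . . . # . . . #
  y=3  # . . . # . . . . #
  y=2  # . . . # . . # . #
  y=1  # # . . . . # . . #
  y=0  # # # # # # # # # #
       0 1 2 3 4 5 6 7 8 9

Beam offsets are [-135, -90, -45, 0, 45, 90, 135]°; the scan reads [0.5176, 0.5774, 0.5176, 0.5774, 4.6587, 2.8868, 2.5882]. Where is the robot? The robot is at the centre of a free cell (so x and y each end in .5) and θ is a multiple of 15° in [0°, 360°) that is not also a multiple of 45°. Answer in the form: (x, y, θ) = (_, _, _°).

(x, y, θ) = (1.5, 2.5, 300°)

Candidates: 32 free-cell centres × 16 headings = 512 poses. Raycast each; keep the one whose scan matches to 4 dp.
  (8.5, 2.5, 240°): beam 1 = 3.6235 ≠ 0.5176 ✗
  (6.5, 2.5, 300°): beam 1 = 1.5529 ≠ 0.5176 ✗
  (4.5, 5.5, 345°): beam 1 = 0.5774 ≠ 0.5176 ✗
  …
  (1.5, 2.5, 300°): r_1=0.5176, r_2=0.5774, r_3=0.5176, r_4=0.5774, r_5=4.6587, r_6=2.8868, r_7=2.5882 — all match ✓
Only this pose fits every beam.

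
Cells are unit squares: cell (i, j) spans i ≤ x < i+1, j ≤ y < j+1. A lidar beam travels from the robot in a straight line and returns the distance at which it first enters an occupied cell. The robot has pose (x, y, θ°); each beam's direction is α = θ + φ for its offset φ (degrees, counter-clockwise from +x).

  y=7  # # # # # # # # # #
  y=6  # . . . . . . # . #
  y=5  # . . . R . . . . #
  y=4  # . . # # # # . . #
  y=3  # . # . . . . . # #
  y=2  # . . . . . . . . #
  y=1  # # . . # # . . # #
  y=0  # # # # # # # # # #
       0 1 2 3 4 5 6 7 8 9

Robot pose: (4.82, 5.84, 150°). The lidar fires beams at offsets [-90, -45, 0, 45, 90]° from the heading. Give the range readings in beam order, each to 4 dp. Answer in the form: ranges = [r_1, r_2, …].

beam 1: φ=-90°, α=60°
  cosα=0.5000 sinα=0.8660 | (4,5) | tMaxX 0.3600 tMaxY 0.1848 | tΔX 2.0000 tΔY 1.1547
    t=0.1848 [y] (4,6)
    t=0.3600 [x] (5,6)
    t=1.3395 [y] (5,7) — stop
  → r_1 = 1.3395
beam 2: φ=-45°, α=105°
  cosα=-0.2588 sinα=0.9659 | (4,5) | tMaxX 3.1682 tMaxY 0.1656 | tΔX 3.8637 tΔY 1.0353
    t=0.1656 [y] (4,6)
    t=1.2009 [y] (4,7) — stop
  → r_2 = 1.2009
beam 3: φ=0°, α=150°
  cosα=-0.8660 sinα=0.5000 | (4,5) | tMaxX 0.9469 tMaxY 0.3200 | tΔX 1.1547 tΔY 2.0000
    t=0.3200 [y] (4,6)
    t=0.9469 [x] (3,6)
    t=2.1016 [x] (2,6)
    t=2.3200 [y] (2,7) — stop
  → r_3 = 2.3200
beam 4: φ=45°, α=195°
  cosα=-0.9659 sinα=-0.2588 | (4,5) | tMaxX 0.8489 tMaxY 3.2455 | tΔX 1.0353 tΔY 3.8637
    t=0.8489 [x] (3,5)
    t=1.8842 [x] (2,5)
    t=2.9195 [x] (1,5)
    t=3.2455 [y] (1,4)
    t=3.9548 [x] (0,4) — stop
  → r_4 = 3.9548
beam 5: φ=90°, α=240°
  cosα=-0.5000 sinα=-0.8660 | (4,5) | tMaxX 1.6400 tMaxY 0.9699 | tΔX 2.0000 tΔY 1.1547
    t=0.9699 [y] (4,4) — stop
  → r_5 = 0.9699

ranges = [1.3395, 1.2009, 2.3200, 3.9548, 0.9699]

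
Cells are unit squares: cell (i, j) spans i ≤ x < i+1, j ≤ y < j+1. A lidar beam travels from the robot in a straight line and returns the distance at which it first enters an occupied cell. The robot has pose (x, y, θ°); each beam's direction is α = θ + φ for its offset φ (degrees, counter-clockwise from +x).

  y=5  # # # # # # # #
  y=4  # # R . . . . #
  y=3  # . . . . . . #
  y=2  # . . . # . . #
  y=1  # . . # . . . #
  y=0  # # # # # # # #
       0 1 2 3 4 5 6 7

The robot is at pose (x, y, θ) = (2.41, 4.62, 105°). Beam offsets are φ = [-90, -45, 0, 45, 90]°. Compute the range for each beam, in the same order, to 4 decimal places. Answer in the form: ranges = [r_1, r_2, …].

beam 1: φ=-90°, α=15°
  d=(0.9659,0.2588)  start (2,4)  tX=0.6108 tY=1.4682  stride 1/|dx|=1.0353 1/|dy|=3.8637
    cross x-line → (3,4), t=0.6108
    cross y-line → (3,5), t=1.4682 (wall)
  → r_1 = 1.4682
beam 2: φ=-45°, α=60°
  d=(0.5000,0.8660)  start (2,4)  tX=1.1800 tY=0.4388  stride 1/|dx|=2.0000 1/|dy|=1.1547
    cross y-line → (2,5), t=0.4388 (wall)
  → r_2 = 0.4388
beam 3: φ=0°, α=105°
  d=(-0.2588,0.9659)  start (2,4)  tX=1.5841 tY=0.3934  stride 1/|dx|=3.8637 1/|dy|=1.0353
    cross y-line → (2,5), t=0.3934 (wall)
  → r_3 = 0.3934
beam 4: φ=45°, α=150°
  d=(-0.8660,0.5000)  start (2,4)  tX=0.4734 tY=0.7600  stride 1/|dx|=1.1547 1/|dy|=2.0000
    cross x-line → (1,4), t=0.4734 (wall)
  → r_4 = 0.4734
beam 5: φ=90°, α=195°
  d=(-0.9659,-0.2588)  start (2,4)  tX=0.4245 tY=2.3955  stride 1/|dx|=1.0353 1/|dy|=3.8637
    cross x-line → (1,4), t=0.4245 (wall)
  → r_5 = 0.4245

ranges = [1.4682, 0.4388, 0.3934, 0.4734, 0.4245]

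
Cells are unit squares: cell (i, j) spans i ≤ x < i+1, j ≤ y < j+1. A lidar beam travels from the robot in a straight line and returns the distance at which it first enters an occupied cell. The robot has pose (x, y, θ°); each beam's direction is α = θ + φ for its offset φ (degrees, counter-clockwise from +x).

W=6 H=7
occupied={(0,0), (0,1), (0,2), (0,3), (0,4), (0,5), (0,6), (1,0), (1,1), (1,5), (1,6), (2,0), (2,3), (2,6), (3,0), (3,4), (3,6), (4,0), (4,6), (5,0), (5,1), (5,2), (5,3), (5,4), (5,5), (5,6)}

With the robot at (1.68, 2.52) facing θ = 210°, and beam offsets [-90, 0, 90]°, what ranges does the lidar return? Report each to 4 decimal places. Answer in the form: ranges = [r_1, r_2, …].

beam 1: φ=-90°, α=120°
  dir = (cos 120°, sin 120°) = (-0.5000, 0.8660); from cell (1,2)
  next x-line at t=1.3600, next y-line at t=0.5543; Δt_x=2.0000, Δt_y=1.1547
    y: enter (1,3) at t=0.5543
    x: enter (0,3) at t=1.3600 ← occupied
  → r_1 = 1.3600
beam 2: φ=0°, α=210°
  dir = (cos 210°, sin 210°) = (-0.8660, -0.5000); from cell (1,2)
  next x-line at t=0.7852, next y-line at t=1.0400; Δt_x=1.1547, Δt_y=2.0000
    x: enter (0,2) at t=0.7852 ← occupied
  → r_2 = 0.7852
beam 3: φ=90°, α=300°
  dir = (cos 300°, sin 300°) = (0.5000, -0.8660); from cell (1,2)
  next x-line at t=0.6400, next y-line at t=0.6004; Δt_x=2.0000, Δt_y=1.1547
    y: enter (1,1) at t=0.6004 ← occupied
  → r_3 = 0.6004

ranges = [1.3600, 0.7852, 0.6004]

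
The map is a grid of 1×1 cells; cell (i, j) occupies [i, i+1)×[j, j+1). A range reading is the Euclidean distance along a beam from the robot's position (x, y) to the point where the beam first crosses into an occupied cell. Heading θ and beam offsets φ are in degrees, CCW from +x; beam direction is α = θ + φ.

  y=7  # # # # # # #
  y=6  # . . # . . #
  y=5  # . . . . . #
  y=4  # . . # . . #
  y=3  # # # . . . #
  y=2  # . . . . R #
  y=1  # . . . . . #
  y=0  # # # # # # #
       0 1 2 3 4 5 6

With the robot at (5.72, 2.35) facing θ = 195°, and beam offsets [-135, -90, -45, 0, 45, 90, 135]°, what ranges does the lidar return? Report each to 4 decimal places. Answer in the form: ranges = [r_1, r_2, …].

ranges = [0.5600, 4.8140, 3.1408, 4.8865, 1.5588, 1.0818, 0.3233]

beam 1: φ=-135°, α=60°
  d=(0.5000,0.8660)  start (5,2)  tX=0.5600 tY=0.7506  stride 1/|dx|=2.0000 1/|dy|=1.1547
    cross x-line → (6,2), t=0.5600 (wall)
  → r_1 = 0.5600
beam 2: φ=-90°, α=105°
  d=(-0.2588,0.9659)  start (5,2)  tX=2.7819 tY=0.6729  stride 1/|dx|=3.8637 1/|dy|=1.0353
    cross y-line → (5,3), t=0.6729
    cross y-line → (5,4), t=1.7082
    cross y-line → (5,5), t=2.7435
    cross x-line → (4,5), t=2.7819
    cross y-line → (4,6), t=3.7788
    cross y-line → (4,7), t=4.8140 (wall)
  → r_2 = 4.8140
beam 3: φ=-45°, α=150°
  d=(-0.8660,0.5000)  start (5,2)  tX=0.8314 tY=1.3000  stride 1/|dx|=1.1547 1/|dy|=2.0000
    cross x-line → (4,2), t=0.8314
    cross y-line → (4,3), t=1.3000
    cross x-line → (3,3), t=1.9861
    cross x-line → (2,3), t=3.1408 (wall)
  → r_3 = 3.1408
beam 4: φ=0°, α=195°
  d=(-0.9659,-0.2588)  start (5,2)  tX=0.7454 tY=1.3523  stride 1/|dx|=1.0353 1/|dy|=3.8637
    cross x-line → (4,2), t=0.7454
    cross y-line → (4,1), t=1.3523
    cross x-line → (3,1), t=1.7807
    cross x-line → (2,1), t=2.8160
    cross x-line → (1,1), t=3.8512
    cross x-line → (0,1), t=4.8865 (wall)
  → r_4 = 4.8865
beam 5: φ=45°, α=240°
  d=(-0.5000,-0.8660)  start (5,2)  tX=1.4400 tY=0.4041  stride 1/|dx|=2.0000 1/|dy|=1.1547
    cross y-line → (5,1), t=0.4041
    cross x-line → (4,1), t=1.4400
    cross y-line → (4,0), t=1.5588 (wall)
  → r_5 = 1.5588
beam 6: φ=90°, α=285°
  d=(0.2588,-0.9659)  start (5,2)  tX=1.0818 tY=0.3623  stride 1/|dx|=3.8637 1/|dy|=1.0353
    cross y-line → (5,1), t=0.3623
    cross x-line → (6,1), t=1.0818 (wall)
  → r_6 = 1.0818
beam 7: φ=135°, α=330°
  d=(0.8660,-0.5000)  start (5,2)  tX=0.3233 tY=0.7000  stride 1/|dx|=1.1547 1/|dy|=2.0000
    cross x-line → (6,2), t=0.3233 (wall)
  → r_7 = 0.3233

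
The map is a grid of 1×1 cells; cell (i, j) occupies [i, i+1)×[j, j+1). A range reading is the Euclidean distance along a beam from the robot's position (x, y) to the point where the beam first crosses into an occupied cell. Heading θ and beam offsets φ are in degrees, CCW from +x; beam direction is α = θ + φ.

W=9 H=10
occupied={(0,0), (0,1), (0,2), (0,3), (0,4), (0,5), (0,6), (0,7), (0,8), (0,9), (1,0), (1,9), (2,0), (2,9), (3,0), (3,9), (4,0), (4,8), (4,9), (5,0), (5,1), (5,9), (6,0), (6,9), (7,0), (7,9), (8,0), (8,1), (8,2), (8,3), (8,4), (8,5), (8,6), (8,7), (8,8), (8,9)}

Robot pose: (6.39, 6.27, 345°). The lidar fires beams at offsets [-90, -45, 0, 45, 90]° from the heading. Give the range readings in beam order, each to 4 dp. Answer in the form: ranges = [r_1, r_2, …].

beam 1: φ=-90°, α=255°
  cosα=-0.2588 sinα=-0.9659 | (6,6) | tMaxX 1.5068 tMaxY 0.2795 | tΔX 3.8637 tΔY 1.0353
    t=0.2795 [y] (6,5)
    t=1.3148 [y] (6,4)
    t=1.5068 [x] (5,4)
    t=2.3501 [y] (5,3)
    t=3.3854 [y] (5,2)
    t=4.4206 [y] (5,1) — stop
  → r_1 = 4.4206
beam 2: φ=-45°, α=300°
  cosα=0.5000 sinα=-0.8660 | (6,6) | tMaxX 1.2200 tMaxY 0.3118 | tΔX 2.0000 tΔY 1.1547
    t=0.3118 [y] (6,5)
    t=1.2200 [x] (7,5)
    t=1.4665 [y] (7,4)
    t=2.6212 [y] (7,3)
    t=3.2200 [x] (8,3) — stop
  → r_2 = 3.2200
beam 3: φ=0°, α=345°
  cosα=0.9659 sinα=-0.2588 | (6,6) | tMaxX 0.6315 tMaxY 1.0432 | tΔX 1.0353 tΔY 3.8637
    t=0.6315 [x] (7,6)
    t=1.0432 [y] (7,5)
    t=1.6668 [x] (8,5) — stop
  → r_3 = 1.6668
beam 4: φ=45°, α=30°
  cosα=0.8660 sinα=0.5000 | (6,6) | tMaxX 0.7044 tMaxY 1.4600 | tΔX 1.1547 tΔY 2.0000
    t=0.7044 [x] (7,6)
    t=1.4600 [y] (7,7)
    t=1.8591 [x] (8,7) — stop
  → r_4 = 1.8591
beam 5: φ=90°, α=75°
  cosα=0.2588 sinα=0.9659 | (6,6) | tMaxX 2.3569 tMaxY 0.7558 | tΔX 3.8637 tΔY 1.0353
    t=0.7558 [y] (6,7)
    t=1.7910 [y] (6,8)
    t=2.3569 [x] (7,8)
    t=2.8263 [y] (7,9) — stop
  → r_5 = 2.8263

ranges = [4.4206, 3.2200, 1.6668, 1.8591, 2.8263]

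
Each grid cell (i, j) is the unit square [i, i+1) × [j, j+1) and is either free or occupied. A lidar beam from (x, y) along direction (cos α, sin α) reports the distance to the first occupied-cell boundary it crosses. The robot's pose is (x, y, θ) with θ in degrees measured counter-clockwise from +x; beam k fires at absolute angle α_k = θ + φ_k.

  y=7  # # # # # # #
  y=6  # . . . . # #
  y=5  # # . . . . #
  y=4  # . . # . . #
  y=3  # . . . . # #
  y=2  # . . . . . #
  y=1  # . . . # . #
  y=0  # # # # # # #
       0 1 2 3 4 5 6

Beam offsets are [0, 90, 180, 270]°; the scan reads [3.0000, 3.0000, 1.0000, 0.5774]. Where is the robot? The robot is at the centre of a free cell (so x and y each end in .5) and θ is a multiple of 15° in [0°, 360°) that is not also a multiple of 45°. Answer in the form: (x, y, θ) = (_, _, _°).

(x, y, θ) = (2.5, 1.5, 30°)

Enumerate (i+0.5, j+0.5, θ) over the 25 free cells and 16 admissible headings. For each, cast all 4 beams and compare to the given ranges.
  (4.5, 3.5, 255°): beam 1 = 1.5529 ≠ 3.0000 ✗
  (1.5, 1.5, 60°): beam 2 = 0.5774 ≠ 3.0000 ✗
  (4.5, 4.5, 105°): beam 1 = 2.5882 ≠ 3.0000 ✗
  …
  (2.5, 1.5, 30°): r_1=3.0000, r_2=3.0000, r_3=1.0000, r_4=0.5774 — all match ✓
Unique over the lattice → pose = (2.5, 1.5, 30°).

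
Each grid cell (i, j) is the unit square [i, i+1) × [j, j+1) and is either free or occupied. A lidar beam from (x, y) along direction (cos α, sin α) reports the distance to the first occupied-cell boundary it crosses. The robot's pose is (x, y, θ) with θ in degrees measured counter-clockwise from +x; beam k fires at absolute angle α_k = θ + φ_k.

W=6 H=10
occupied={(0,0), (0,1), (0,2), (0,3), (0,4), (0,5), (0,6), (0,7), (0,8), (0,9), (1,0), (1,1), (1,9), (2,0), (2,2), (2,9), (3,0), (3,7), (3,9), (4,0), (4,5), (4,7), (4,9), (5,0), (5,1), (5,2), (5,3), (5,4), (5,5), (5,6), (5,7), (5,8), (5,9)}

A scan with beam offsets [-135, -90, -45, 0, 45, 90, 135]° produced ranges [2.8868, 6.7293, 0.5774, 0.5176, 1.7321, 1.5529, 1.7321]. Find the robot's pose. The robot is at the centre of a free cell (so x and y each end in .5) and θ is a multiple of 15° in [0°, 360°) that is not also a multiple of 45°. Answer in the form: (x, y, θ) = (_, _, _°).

Candidates: 27 free-cell centres × 16 headings = 432 poses. Raycast each; keep the one whose scan matches to 4 dp.
  (1.5, 4.5, 120°): beam 1 = 3.6235 ≠ 2.8868 ✗
  (4.5, 4.5, 345°): beam 1 = 4.0415 ≠ 2.8868 ✗
  (3.5, 2.5, 300°): beam 1 = 0.5176 ≠ 2.8868 ✗
  (4.5, 4.5, 255°): beam 1 = 0.5774 ≠ 2.8868 ✗
  …
  (3.5, 2.5, 195°): r_1=2.8868, r_2=6.7293, r_3=0.5774, r_4=0.5176, r_5=1.7321, r_6=1.5529, r_7=1.7321 — all match ✓
No second candidate reproduces the full scan.

(x, y, θ) = (3.5, 2.5, 195°)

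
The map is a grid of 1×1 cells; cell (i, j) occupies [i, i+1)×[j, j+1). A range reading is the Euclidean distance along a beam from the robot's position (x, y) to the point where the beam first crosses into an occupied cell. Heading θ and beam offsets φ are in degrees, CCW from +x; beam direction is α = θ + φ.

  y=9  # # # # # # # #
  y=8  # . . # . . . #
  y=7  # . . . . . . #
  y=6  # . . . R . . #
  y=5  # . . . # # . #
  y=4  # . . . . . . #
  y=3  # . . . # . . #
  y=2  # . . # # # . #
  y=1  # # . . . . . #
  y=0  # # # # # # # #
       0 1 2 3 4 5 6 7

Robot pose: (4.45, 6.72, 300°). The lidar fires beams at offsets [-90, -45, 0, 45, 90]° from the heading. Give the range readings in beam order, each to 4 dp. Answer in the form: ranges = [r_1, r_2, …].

beam 1: φ=-90°, α=210°
  cosα=-0.8660 sinα=-0.5000 | (4,6) | tMaxX 0.5196 tMaxY 1.4400 | tΔX 1.1547 tΔY 2.0000
    t=0.5196 [x] (3,6)
    t=1.4400 [y] (3,5)
    t=1.6743 [x] (2,5)
    t=2.8290 [x] (1,5)
    t=3.4400 [y] (1,4)
    t=3.9837 [x] (0,4) — stop
  → r_1 = 3.9837
beam 2: φ=-45°, α=255°
  cosα=-0.2588 sinα=-0.9659 | (4,6) | tMaxX 1.7387 tMaxY 0.7454 | tΔX 3.8637 tΔY 1.0353
    t=0.7454 [y] (4,5) — stop
  → r_2 = 0.7454
beam 3: φ=0°, α=300°
  cosα=0.5000 sinα=-0.8660 | (4,6) | tMaxX 1.1000 tMaxY 0.8314 | tΔX 2.0000 tΔY 1.1547
    t=0.8314 [y] (4,5) — stop
  → r_3 = 0.8314
beam 4: φ=45°, α=345°
  cosα=0.9659 sinα=-0.2588 | (4,6) | tMaxX 0.5694 tMaxY 2.7819 | tΔX 1.0353 tΔY 3.8637
    t=0.5694 [x] (5,6)
    t=1.6047 [x] (6,6)
    t=2.6400 [x] (7,6) — stop
  → r_4 = 2.6400
beam 5: φ=90°, α=30°
  cosα=0.8660 sinα=0.5000 | (4,6) | tMaxX 0.6351 tMaxY 0.5600 | tΔX 1.1547 tΔY 2.0000
    t=0.5600 [y] (4,7)
    t=0.6351 [x] (5,7)
    t=1.7898 [x] (6,7)
    t=2.5600 [y] (6,8)
    t=2.9445 [x] (7,8) — stop
  → r_5 = 2.9445

ranges = [3.9837, 0.7454, 0.8314, 2.6400, 2.9445]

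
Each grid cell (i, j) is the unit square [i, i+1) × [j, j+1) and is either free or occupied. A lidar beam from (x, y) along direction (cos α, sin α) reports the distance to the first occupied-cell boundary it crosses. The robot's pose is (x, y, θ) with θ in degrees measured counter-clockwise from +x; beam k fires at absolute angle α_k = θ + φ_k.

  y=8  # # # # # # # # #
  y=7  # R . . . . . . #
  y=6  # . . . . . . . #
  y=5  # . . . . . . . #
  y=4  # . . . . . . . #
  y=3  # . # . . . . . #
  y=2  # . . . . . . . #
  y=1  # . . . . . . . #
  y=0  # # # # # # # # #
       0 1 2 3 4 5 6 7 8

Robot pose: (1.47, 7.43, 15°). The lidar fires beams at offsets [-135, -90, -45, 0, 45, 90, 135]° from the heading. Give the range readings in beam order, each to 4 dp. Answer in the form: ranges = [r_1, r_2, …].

beam 1: φ=-135°, α=240°
  cosα=-0.5000 sinα=-0.8660 | (1,7) | tMaxX 0.9400 tMaxY 0.4965 | tΔX 2.0000 tΔY 1.1547
    t=0.4965 [y] (1,6)
    t=0.9400 [x] (0,6) — stop
  → r_1 = 0.9400
beam 2: φ=-90°, α=285°
  cosα=0.2588 sinα=-0.9659 | (1,7) | tMaxX 2.0478 tMaxY 0.4452 | tΔX 3.8637 tΔY 1.0353
    t=0.4452 [y] (1,6)
    t=1.4804 [y] (1,5)
    t=2.0478 [x] (2,5)
    t=2.5157 [y] (2,4)
    t=3.5510 [y] (2,3) — stop
  → r_2 = 3.5510
beam 3: φ=-45°, α=330°
  cosα=0.8660 sinα=-0.5000 | (1,7) | tMaxX 0.6120 tMaxY 0.8600 | tΔX 1.1547 tΔY 2.0000
    t=0.6120 [x] (2,7)
    t=0.8600 [y] (2,6)
    t=1.7667 [x] (3,6)
    t=2.8600 [y] (3,5)
    t=2.9214 [x] (4,5)
    t=4.0761 [x] (5,5)
    t=4.8600 [y] (5,4)
    t=5.2308 [x] (6,4)
    t=6.3855 [x] (7,4)
    t=6.8600 [y] (7,3)
    t=7.5402 [x] (8,3) — stop
  → r_3 = 7.5402
beam 4: φ=0°, α=15°
  cosα=0.9659 sinα=0.2588 | (1,7) | tMaxX 0.5487 tMaxY 2.2023 | tΔX 1.0353 tΔY 3.8637
    t=0.5487 [x] (2,7)
    t=1.5840 [x] (3,7)
    t=2.2023 [y] (3,8) — stop
  → r_4 = 2.2023
beam 5: φ=45°, α=60°
  cosα=0.5000 sinα=0.8660 | (1,7) | tMaxX 1.0600 tMaxY 0.6582 | tΔX 2.0000 tΔY 1.1547
    t=0.6582 [y] (1,8) — stop
  → r_5 = 0.6582
beam 6: φ=90°, α=105°
  cosα=-0.2588 sinα=0.9659 | (1,7) | tMaxX 1.8159 tMaxY 0.5901 | tΔX 3.8637 tΔY 1.0353
    t=0.5901 [y] (1,8) — stop
  → r_6 = 0.5901
beam 7: φ=135°, α=150°
  cosα=-0.8660 sinα=0.5000 | (1,7) | tMaxX 0.5427 tMaxY 1.1400 | tΔX 1.1547 tΔY 2.0000
    t=0.5427 [x] (0,7) — stop
  → r_7 = 0.5427

ranges = [0.9400, 3.5510, 7.5402, 2.2023, 0.6582, 0.5901, 0.5427]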